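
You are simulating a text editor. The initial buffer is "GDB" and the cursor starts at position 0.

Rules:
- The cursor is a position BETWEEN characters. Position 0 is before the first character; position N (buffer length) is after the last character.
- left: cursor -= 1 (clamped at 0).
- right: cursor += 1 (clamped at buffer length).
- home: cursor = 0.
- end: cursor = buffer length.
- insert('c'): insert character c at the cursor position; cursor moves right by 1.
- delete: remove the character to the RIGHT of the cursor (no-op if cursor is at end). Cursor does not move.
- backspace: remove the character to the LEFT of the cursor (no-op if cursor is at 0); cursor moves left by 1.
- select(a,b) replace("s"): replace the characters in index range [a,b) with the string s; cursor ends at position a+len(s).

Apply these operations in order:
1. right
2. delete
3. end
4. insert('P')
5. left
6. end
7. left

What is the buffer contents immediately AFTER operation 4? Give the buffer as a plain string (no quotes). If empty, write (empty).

Answer: GBP

Derivation:
After op 1 (right): buf='GDB' cursor=1
After op 2 (delete): buf='GB' cursor=1
After op 3 (end): buf='GB' cursor=2
After op 4 (insert('P')): buf='GBP' cursor=3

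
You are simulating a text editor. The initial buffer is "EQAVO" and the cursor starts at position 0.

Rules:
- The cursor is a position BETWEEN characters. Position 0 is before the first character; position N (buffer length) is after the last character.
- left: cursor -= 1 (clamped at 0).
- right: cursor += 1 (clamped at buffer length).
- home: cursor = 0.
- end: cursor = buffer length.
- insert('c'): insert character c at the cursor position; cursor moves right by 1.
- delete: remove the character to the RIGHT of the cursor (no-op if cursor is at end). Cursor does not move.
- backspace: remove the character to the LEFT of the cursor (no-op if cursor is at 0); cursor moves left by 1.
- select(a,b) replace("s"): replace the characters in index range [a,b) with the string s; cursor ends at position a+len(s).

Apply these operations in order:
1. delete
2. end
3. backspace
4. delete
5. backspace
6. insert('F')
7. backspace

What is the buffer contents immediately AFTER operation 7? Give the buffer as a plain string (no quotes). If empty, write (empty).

Answer: QA

Derivation:
After op 1 (delete): buf='QAVO' cursor=0
After op 2 (end): buf='QAVO' cursor=4
After op 3 (backspace): buf='QAV' cursor=3
After op 4 (delete): buf='QAV' cursor=3
After op 5 (backspace): buf='QA' cursor=2
After op 6 (insert('F')): buf='QAF' cursor=3
After op 7 (backspace): buf='QA' cursor=2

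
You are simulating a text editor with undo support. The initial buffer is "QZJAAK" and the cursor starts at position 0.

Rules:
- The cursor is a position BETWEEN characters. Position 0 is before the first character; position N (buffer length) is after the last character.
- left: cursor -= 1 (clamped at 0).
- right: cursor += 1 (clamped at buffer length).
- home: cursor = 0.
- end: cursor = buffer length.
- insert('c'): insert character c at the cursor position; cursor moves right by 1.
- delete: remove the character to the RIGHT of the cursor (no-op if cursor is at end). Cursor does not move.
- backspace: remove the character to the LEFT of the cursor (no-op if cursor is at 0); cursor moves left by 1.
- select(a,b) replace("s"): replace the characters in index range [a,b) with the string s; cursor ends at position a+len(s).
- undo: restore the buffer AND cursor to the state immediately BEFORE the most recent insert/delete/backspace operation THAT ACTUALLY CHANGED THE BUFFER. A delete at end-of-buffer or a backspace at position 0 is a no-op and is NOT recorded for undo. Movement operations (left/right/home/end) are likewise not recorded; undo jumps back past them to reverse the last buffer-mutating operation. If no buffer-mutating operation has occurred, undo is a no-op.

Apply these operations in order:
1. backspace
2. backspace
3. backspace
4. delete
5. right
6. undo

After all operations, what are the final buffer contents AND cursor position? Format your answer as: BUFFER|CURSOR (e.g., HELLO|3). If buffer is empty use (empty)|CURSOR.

Answer: QZJAAK|0

Derivation:
After op 1 (backspace): buf='QZJAAK' cursor=0
After op 2 (backspace): buf='QZJAAK' cursor=0
After op 3 (backspace): buf='QZJAAK' cursor=0
After op 4 (delete): buf='ZJAAK' cursor=0
After op 5 (right): buf='ZJAAK' cursor=1
After op 6 (undo): buf='QZJAAK' cursor=0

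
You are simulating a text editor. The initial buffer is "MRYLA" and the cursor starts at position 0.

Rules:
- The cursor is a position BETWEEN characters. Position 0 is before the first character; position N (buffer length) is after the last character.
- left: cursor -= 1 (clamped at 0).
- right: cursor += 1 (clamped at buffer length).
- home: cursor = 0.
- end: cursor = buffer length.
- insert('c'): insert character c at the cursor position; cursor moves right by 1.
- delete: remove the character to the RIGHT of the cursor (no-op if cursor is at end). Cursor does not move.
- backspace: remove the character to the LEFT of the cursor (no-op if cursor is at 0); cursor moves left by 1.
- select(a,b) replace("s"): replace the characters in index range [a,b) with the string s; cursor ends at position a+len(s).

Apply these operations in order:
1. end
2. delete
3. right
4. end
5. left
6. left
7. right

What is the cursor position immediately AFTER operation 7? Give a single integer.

Answer: 4

Derivation:
After op 1 (end): buf='MRYLA' cursor=5
After op 2 (delete): buf='MRYLA' cursor=5
After op 3 (right): buf='MRYLA' cursor=5
After op 4 (end): buf='MRYLA' cursor=5
After op 5 (left): buf='MRYLA' cursor=4
After op 6 (left): buf='MRYLA' cursor=3
After op 7 (right): buf='MRYLA' cursor=4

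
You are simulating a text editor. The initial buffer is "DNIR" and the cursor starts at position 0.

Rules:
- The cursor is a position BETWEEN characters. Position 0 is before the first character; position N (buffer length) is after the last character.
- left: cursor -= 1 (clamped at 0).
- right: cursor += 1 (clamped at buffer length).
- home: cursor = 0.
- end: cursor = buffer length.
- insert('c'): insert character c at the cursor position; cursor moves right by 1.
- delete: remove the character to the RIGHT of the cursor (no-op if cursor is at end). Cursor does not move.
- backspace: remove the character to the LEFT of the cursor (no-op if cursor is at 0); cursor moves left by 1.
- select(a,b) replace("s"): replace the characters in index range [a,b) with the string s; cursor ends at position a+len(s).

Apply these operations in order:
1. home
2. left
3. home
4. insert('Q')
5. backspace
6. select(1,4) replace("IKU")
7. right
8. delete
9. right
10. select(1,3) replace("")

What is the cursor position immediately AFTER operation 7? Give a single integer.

After op 1 (home): buf='DNIR' cursor=0
After op 2 (left): buf='DNIR' cursor=0
After op 3 (home): buf='DNIR' cursor=0
After op 4 (insert('Q')): buf='QDNIR' cursor=1
After op 5 (backspace): buf='DNIR' cursor=0
After op 6 (select(1,4) replace("IKU")): buf='DIKU' cursor=4
After op 7 (right): buf='DIKU' cursor=4

Answer: 4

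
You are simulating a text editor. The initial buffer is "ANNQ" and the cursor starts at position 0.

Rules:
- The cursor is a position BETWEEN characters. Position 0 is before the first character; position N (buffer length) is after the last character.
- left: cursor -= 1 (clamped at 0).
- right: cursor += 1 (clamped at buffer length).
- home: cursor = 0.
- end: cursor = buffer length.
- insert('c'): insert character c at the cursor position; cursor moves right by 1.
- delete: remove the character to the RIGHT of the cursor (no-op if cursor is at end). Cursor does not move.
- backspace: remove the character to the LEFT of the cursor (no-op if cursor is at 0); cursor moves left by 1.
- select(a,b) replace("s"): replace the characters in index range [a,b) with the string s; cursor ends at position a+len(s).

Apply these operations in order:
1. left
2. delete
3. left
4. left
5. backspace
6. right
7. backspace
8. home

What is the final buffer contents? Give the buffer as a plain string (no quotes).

After op 1 (left): buf='ANNQ' cursor=0
After op 2 (delete): buf='NNQ' cursor=0
After op 3 (left): buf='NNQ' cursor=0
After op 4 (left): buf='NNQ' cursor=0
After op 5 (backspace): buf='NNQ' cursor=0
After op 6 (right): buf='NNQ' cursor=1
After op 7 (backspace): buf='NQ' cursor=0
After op 8 (home): buf='NQ' cursor=0

Answer: NQ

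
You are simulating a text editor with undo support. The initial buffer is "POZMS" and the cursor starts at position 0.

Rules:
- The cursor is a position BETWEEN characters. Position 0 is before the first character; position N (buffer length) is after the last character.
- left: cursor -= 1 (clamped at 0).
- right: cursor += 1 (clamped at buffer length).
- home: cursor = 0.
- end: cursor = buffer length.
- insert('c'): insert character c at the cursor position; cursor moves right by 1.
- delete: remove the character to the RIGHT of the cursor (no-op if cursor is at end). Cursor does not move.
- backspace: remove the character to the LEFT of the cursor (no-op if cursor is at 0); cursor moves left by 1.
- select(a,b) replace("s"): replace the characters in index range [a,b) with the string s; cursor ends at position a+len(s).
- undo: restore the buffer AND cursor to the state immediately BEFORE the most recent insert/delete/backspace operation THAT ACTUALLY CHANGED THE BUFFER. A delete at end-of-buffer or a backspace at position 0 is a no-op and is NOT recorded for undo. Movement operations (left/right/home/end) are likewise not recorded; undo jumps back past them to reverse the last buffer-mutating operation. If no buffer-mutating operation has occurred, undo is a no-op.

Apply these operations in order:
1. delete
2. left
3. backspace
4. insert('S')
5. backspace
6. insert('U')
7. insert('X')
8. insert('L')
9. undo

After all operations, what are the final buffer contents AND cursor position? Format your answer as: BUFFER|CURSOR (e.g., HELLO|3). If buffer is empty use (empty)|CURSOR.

Answer: UXOZMS|2

Derivation:
After op 1 (delete): buf='OZMS' cursor=0
After op 2 (left): buf='OZMS' cursor=0
After op 3 (backspace): buf='OZMS' cursor=0
After op 4 (insert('S')): buf='SOZMS' cursor=1
After op 5 (backspace): buf='OZMS' cursor=0
After op 6 (insert('U')): buf='UOZMS' cursor=1
After op 7 (insert('X')): buf='UXOZMS' cursor=2
After op 8 (insert('L')): buf='UXLOZMS' cursor=3
After op 9 (undo): buf='UXOZMS' cursor=2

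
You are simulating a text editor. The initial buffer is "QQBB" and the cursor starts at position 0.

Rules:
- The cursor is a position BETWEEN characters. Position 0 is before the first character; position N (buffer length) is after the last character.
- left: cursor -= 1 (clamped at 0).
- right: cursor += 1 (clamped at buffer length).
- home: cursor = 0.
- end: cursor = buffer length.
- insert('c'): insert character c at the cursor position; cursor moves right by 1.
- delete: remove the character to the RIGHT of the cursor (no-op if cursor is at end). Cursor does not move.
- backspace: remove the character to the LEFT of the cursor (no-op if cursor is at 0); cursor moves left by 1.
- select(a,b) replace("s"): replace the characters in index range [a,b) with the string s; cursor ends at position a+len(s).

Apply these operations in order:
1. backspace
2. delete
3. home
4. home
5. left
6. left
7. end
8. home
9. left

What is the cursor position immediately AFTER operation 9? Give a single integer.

Answer: 0

Derivation:
After op 1 (backspace): buf='QQBB' cursor=0
After op 2 (delete): buf='QBB' cursor=0
After op 3 (home): buf='QBB' cursor=0
After op 4 (home): buf='QBB' cursor=0
After op 5 (left): buf='QBB' cursor=0
After op 6 (left): buf='QBB' cursor=0
After op 7 (end): buf='QBB' cursor=3
After op 8 (home): buf='QBB' cursor=0
After op 9 (left): buf='QBB' cursor=0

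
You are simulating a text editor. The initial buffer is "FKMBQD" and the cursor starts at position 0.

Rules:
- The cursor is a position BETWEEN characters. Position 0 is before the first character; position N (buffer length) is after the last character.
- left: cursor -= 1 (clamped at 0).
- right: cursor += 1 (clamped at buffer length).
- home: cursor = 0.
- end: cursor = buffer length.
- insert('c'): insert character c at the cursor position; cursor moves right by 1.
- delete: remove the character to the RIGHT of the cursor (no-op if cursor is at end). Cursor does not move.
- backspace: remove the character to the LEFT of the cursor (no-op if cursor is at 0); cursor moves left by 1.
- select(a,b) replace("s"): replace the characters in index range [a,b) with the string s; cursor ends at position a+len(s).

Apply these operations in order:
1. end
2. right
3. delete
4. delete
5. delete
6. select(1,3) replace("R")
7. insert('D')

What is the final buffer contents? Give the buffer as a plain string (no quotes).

After op 1 (end): buf='FKMBQD' cursor=6
After op 2 (right): buf='FKMBQD' cursor=6
After op 3 (delete): buf='FKMBQD' cursor=6
After op 4 (delete): buf='FKMBQD' cursor=6
After op 5 (delete): buf='FKMBQD' cursor=6
After op 6 (select(1,3) replace("R")): buf='FRBQD' cursor=2
After op 7 (insert('D')): buf='FRDBQD' cursor=3

Answer: FRDBQD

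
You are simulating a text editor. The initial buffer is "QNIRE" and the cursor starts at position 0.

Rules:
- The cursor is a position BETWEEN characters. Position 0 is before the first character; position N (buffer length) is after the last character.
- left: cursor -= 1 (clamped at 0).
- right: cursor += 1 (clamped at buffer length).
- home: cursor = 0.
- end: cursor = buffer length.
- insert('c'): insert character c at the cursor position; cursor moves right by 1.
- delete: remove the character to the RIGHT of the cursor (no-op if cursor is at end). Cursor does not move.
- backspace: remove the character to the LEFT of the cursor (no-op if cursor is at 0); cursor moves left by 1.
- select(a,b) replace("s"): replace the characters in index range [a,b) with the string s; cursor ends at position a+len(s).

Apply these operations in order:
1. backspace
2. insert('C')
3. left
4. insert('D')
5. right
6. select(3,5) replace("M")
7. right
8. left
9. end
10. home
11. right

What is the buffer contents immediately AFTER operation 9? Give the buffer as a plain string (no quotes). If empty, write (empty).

Answer: DCQMRE

Derivation:
After op 1 (backspace): buf='QNIRE' cursor=0
After op 2 (insert('C')): buf='CQNIRE' cursor=1
After op 3 (left): buf='CQNIRE' cursor=0
After op 4 (insert('D')): buf='DCQNIRE' cursor=1
After op 5 (right): buf='DCQNIRE' cursor=2
After op 6 (select(3,5) replace("M")): buf='DCQMRE' cursor=4
After op 7 (right): buf='DCQMRE' cursor=5
After op 8 (left): buf='DCQMRE' cursor=4
After op 9 (end): buf='DCQMRE' cursor=6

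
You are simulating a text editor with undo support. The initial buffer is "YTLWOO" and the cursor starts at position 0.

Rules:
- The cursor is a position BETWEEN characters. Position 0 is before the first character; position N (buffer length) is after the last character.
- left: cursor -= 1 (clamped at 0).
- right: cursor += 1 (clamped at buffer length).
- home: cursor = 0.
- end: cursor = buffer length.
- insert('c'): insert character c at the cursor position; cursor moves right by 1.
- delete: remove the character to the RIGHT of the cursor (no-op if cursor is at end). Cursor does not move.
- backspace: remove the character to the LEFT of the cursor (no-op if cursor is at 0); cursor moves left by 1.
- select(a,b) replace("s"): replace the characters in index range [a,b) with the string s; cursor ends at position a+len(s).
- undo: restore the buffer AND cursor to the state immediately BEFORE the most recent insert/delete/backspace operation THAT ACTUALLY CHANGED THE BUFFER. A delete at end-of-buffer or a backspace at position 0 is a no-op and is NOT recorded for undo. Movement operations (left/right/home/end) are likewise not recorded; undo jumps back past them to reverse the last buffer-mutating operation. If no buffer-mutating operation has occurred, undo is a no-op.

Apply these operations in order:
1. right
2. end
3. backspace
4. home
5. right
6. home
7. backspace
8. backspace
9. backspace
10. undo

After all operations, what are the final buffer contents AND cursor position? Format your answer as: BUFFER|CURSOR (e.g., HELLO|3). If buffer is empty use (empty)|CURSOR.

After op 1 (right): buf='YTLWOO' cursor=1
After op 2 (end): buf='YTLWOO' cursor=6
After op 3 (backspace): buf='YTLWO' cursor=5
After op 4 (home): buf='YTLWO' cursor=0
After op 5 (right): buf='YTLWO' cursor=1
After op 6 (home): buf='YTLWO' cursor=0
After op 7 (backspace): buf='YTLWO' cursor=0
After op 8 (backspace): buf='YTLWO' cursor=0
After op 9 (backspace): buf='YTLWO' cursor=0
After op 10 (undo): buf='YTLWOO' cursor=6

Answer: YTLWOO|6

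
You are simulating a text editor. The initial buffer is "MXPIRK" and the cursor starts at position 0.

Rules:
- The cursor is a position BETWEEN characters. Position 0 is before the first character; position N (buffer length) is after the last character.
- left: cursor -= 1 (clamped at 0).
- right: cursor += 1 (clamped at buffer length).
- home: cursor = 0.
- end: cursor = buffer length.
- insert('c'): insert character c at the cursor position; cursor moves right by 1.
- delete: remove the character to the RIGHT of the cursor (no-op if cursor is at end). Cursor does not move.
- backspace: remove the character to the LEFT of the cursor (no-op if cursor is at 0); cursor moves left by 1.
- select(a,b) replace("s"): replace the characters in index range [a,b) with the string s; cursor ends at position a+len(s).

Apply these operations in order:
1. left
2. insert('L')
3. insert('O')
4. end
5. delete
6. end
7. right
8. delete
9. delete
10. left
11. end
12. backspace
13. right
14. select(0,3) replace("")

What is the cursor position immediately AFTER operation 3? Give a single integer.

Answer: 2

Derivation:
After op 1 (left): buf='MXPIRK' cursor=0
After op 2 (insert('L')): buf='LMXPIRK' cursor=1
After op 3 (insert('O')): buf='LOMXPIRK' cursor=2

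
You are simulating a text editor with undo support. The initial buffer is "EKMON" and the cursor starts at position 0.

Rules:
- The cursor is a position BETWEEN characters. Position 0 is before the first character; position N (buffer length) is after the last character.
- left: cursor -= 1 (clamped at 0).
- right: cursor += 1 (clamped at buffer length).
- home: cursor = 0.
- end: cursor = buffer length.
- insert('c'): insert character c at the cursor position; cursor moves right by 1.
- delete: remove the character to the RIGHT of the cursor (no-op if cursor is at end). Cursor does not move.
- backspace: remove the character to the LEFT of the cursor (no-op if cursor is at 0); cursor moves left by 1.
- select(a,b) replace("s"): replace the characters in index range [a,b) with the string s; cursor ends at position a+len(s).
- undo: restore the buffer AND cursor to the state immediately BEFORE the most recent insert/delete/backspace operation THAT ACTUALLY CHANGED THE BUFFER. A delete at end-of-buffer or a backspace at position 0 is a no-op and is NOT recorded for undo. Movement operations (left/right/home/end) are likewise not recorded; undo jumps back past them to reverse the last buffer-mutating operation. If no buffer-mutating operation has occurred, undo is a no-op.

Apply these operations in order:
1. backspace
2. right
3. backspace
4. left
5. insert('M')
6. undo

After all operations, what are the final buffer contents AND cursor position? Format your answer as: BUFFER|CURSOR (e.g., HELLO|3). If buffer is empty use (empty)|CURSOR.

After op 1 (backspace): buf='EKMON' cursor=0
After op 2 (right): buf='EKMON' cursor=1
After op 3 (backspace): buf='KMON' cursor=0
After op 4 (left): buf='KMON' cursor=0
After op 5 (insert('M')): buf='MKMON' cursor=1
After op 6 (undo): buf='KMON' cursor=0

Answer: KMON|0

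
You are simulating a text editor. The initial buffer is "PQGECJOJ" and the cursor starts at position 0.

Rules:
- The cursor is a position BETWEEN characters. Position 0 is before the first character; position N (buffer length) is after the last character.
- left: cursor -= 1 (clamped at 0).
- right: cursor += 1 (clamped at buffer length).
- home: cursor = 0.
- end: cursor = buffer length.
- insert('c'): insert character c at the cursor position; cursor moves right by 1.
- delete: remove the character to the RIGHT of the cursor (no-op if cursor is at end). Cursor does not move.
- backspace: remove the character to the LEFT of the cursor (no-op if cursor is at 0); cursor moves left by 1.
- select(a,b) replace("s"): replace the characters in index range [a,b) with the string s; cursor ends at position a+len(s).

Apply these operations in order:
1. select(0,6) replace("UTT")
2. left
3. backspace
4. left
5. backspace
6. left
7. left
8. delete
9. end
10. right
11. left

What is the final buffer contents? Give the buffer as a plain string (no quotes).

Answer: TOJ

Derivation:
After op 1 (select(0,6) replace("UTT")): buf='UTTOJ' cursor=3
After op 2 (left): buf='UTTOJ' cursor=2
After op 3 (backspace): buf='UTOJ' cursor=1
After op 4 (left): buf='UTOJ' cursor=0
After op 5 (backspace): buf='UTOJ' cursor=0
After op 6 (left): buf='UTOJ' cursor=0
After op 7 (left): buf='UTOJ' cursor=0
After op 8 (delete): buf='TOJ' cursor=0
After op 9 (end): buf='TOJ' cursor=3
After op 10 (right): buf='TOJ' cursor=3
After op 11 (left): buf='TOJ' cursor=2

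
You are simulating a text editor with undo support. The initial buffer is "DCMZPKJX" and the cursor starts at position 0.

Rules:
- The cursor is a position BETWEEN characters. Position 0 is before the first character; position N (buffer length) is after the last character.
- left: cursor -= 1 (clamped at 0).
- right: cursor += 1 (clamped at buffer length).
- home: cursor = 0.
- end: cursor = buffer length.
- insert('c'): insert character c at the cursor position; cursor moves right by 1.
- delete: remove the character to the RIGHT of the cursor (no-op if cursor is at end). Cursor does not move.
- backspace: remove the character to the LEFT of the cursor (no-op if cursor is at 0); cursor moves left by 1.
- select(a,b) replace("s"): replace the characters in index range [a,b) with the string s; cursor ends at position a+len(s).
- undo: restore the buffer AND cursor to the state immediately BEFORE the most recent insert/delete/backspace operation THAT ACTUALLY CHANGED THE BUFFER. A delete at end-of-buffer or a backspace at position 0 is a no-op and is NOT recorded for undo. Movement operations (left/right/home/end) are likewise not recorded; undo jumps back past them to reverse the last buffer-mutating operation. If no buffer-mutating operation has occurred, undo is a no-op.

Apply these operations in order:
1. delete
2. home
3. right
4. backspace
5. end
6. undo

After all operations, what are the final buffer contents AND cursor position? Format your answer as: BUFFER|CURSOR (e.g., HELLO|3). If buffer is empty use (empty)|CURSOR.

After op 1 (delete): buf='CMZPKJX' cursor=0
After op 2 (home): buf='CMZPKJX' cursor=0
After op 3 (right): buf='CMZPKJX' cursor=1
After op 4 (backspace): buf='MZPKJX' cursor=0
After op 5 (end): buf='MZPKJX' cursor=6
After op 6 (undo): buf='CMZPKJX' cursor=1

Answer: CMZPKJX|1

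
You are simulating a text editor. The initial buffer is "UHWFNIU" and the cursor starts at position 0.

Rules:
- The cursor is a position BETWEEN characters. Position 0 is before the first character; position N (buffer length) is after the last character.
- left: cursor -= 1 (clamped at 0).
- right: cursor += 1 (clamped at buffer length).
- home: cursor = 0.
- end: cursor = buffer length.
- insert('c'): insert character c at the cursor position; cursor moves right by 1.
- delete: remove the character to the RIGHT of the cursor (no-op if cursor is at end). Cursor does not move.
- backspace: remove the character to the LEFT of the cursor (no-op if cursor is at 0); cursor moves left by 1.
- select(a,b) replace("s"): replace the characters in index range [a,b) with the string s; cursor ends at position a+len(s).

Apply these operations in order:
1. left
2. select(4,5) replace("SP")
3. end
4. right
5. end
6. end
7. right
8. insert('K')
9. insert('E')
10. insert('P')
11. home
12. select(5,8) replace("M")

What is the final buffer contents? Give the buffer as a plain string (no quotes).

After op 1 (left): buf='UHWFNIU' cursor=0
After op 2 (select(4,5) replace("SP")): buf='UHWFSPIU' cursor=6
After op 3 (end): buf='UHWFSPIU' cursor=8
After op 4 (right): buf='UHWFSPIU' cursor=8
After op 5 (end): buf='UHWFSPIU' cursor=8
After op 6 (end): buf='UHWFSPIU' cursor=8
After op 7 (right): buf='UHWFSPIU' cursor=8
After op 8 (insert('K')): buf='UHWFSPIUK' cursor=9
After op 9 (insert('E')): buf='UHWFSPIUKE' cursor=10
After op 10 (insert('P')): buf='UHWFSPIUKEP' cursor=11
After op 11 (home): buf='UHWFSPIUKEP' cursor=0
After op 12 (select(5,8) replace("M")): buf='UHWFSMKEP' cursor=6

Answer: UHWFSMKEP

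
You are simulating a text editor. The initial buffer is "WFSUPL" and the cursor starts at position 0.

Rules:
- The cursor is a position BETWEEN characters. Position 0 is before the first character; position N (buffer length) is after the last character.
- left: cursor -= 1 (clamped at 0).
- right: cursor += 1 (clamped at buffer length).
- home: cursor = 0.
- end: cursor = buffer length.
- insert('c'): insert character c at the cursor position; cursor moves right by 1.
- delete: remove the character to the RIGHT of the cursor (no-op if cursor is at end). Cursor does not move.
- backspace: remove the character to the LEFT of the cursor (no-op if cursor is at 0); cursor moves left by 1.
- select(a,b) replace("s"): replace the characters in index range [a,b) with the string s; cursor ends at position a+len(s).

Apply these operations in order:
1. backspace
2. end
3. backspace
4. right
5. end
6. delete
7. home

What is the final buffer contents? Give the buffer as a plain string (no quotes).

Answer: WFSUP

Derivation:
After op 1 (backspace): buf='WFSUPL' cursor=0
After op 2 (end): buf='WFSUPL' cursor=6
After op 3 (backspace): buf='WFSUP' cursor=5
After op 4 (right): buf='WFSUP' cursor=5
After op 5 (end): buf='WFSUP' cursor=5
After op 6 (delete): buf='WFSUP' cursor=5
After op 7 (home): buf='WFSUP' cursor=0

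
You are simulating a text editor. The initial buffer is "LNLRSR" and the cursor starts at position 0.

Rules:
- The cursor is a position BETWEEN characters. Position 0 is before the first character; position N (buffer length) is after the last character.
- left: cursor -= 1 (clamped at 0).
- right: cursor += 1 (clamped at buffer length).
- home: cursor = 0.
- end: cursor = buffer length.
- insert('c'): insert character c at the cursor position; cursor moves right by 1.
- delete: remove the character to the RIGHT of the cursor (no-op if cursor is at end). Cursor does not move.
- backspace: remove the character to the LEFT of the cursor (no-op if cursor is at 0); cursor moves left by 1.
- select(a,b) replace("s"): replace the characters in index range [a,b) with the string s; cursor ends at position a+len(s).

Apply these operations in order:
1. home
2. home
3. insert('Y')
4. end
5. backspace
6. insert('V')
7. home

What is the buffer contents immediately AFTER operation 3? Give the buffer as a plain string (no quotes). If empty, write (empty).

After op 1 (home): buf='LNLRSR' cursor=0
After op 2 (home): buf='LNLRSR' cursor=0
After op 3 (insert('Y')): buf='YLNLRSR' cursor=1

Answer: YLNLRSR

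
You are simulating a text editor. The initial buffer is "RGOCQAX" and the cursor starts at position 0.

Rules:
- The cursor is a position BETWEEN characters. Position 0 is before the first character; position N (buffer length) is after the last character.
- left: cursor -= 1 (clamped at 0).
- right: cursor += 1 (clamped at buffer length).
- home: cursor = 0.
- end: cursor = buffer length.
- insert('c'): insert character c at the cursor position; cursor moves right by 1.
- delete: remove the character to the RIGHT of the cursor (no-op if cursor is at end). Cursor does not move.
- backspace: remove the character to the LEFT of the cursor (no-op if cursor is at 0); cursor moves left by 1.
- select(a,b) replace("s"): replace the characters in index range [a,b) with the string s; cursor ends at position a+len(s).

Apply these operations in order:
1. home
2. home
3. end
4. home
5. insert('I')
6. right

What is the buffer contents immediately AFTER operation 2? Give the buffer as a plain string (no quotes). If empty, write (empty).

Answer: RGOCQAX

Derivation:
After op 1 (home): buf='RGOCQAX' cursor=0
After op 2 (home): buf='RGOCQAX' cursor=0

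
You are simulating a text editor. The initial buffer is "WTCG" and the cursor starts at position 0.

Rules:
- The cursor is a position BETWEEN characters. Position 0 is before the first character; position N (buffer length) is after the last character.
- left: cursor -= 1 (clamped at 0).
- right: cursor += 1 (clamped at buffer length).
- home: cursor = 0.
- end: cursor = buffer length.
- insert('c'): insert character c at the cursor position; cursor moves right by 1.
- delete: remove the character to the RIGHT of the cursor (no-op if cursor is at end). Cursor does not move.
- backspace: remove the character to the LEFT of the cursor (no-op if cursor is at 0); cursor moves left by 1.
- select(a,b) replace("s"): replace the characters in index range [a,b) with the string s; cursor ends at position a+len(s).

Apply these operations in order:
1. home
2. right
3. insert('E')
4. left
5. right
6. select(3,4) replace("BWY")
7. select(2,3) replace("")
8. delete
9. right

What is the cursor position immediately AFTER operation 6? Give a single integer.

Answer: 6

Derivation:
After op 1 (home): buf='WTCG' cursor=0
After op 2 (right): buf='WTCG' cursor=1
After op 3 (insert('E')): buf='WETCG' cursor=2
After op 4 (left): buf='WETCG' cursor=1
After op 5 (right): buf='WETCG' cursor=2
After op 6 (select(3,4) replace("BWY")): buf='WETBWYG' cursor=6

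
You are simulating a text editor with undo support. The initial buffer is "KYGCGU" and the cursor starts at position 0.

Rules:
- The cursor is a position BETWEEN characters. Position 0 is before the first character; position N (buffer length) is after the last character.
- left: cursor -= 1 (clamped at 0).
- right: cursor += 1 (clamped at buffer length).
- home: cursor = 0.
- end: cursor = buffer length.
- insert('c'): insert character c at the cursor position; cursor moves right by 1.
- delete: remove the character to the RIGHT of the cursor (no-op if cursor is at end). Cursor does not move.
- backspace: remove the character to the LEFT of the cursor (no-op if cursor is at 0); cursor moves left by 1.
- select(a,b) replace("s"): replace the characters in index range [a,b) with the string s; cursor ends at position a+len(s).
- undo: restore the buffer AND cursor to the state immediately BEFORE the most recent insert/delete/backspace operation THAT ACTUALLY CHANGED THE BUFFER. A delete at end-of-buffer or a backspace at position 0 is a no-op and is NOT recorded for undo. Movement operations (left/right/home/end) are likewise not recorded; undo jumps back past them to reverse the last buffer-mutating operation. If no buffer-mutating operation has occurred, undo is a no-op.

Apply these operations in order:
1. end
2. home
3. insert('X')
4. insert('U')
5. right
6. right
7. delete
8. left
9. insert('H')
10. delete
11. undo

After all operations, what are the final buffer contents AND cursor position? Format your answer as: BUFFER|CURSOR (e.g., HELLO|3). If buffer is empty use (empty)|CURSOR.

After op 1 (end): buf='KYGCGU' cursor=6
After op 2 (home): buf='KYGCGU' cursor=0
After op 3 (insert('X')): buf='XKYGCGU' cursor=1
After op 4 (insert('U')): buf='XUKYGCGU' cursor=2
After op 5 (right): buf='XUKYGCGU' cursor=3
After op 6 (right): buf='XUKYGCGU' cursor=4
After op 7 (delete): buf='XUKYCGU' cursor=4
After op 8 (left): buf='XUKYCGU' cursor=3
After op 9 (insert('H')): buf='XUKHYCGU' cursor=4
After op 10 (delete): buf='XUKHCGU' cursor=4
After op 11 (undo): buf='XUKHYCGU' cursor=4

Answer: XUKHYCGU|4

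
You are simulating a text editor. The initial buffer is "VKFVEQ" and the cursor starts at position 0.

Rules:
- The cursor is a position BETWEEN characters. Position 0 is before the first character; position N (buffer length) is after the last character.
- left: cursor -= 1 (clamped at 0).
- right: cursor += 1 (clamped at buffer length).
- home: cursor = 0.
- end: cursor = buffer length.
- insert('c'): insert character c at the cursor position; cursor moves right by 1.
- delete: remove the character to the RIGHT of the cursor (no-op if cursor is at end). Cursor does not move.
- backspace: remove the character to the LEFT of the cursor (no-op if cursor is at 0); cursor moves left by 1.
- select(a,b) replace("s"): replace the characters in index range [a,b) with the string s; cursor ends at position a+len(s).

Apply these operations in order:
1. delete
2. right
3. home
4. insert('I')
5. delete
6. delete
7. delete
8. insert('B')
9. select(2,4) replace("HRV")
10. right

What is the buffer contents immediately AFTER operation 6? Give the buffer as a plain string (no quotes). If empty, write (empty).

After op 1 (delete): buf='KFVEQ' cursor=0
After op 2 (right): buf='KFVEQ' cursor=1
After op 3 (home): buf='KFVEQ' cursor=0
After op 4 (insert('I')): buf='IKFVEQ' cursor=1
After op 5 (delete): buf='IFVEQ' cursor=1
After op 6 (delete): buf='IVEQ' cursor=1

Answer: IVEQ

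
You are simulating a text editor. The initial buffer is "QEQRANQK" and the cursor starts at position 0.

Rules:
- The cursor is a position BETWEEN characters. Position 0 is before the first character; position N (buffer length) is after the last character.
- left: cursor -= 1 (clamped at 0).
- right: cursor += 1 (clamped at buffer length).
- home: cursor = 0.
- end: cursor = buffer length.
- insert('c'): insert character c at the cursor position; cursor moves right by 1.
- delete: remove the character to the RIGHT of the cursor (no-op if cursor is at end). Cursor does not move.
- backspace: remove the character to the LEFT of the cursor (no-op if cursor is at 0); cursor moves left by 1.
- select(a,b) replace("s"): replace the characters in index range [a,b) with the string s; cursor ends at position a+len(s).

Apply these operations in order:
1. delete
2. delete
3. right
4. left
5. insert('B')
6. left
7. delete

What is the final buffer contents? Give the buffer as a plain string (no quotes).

Answer: QRANQK

Derivation:
After op 1 (delete): buf='EQRANQK' cursor=0
After op 2 (delete): buf='QRANQK' cursor=0
After op 3 (right): buf='QRANQK' cursor=1
After op 4 (left): buf='QRANQK' cursor=0
After op 5 (insert('B')): buf='BQRANQK' cursor=1
After op 6 (left): buf='BQRANQK' cursor=0
After op 7 (delete): buf='QRANQK' cursor=0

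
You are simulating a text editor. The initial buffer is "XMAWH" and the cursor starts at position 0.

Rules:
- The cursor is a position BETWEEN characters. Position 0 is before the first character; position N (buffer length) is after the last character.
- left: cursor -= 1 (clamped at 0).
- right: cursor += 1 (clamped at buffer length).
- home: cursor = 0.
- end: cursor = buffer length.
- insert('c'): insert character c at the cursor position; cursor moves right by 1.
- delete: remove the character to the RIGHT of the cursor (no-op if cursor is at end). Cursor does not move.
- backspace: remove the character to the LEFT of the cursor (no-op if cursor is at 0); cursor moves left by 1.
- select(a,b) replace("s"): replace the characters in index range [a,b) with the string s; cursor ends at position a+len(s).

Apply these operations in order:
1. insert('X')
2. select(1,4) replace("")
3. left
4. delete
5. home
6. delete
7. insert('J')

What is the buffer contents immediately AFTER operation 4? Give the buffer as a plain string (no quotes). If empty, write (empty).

After op 1 (insert('X')): buf='XXMAWH' cursor=1
After op 2 (select(1,4) replace("")): buf='XWH' cursor=1
After op 3 (left): buf='XWH' cursor=0
After op 4 (delete): buf='WH' cursor=0

Answer: WH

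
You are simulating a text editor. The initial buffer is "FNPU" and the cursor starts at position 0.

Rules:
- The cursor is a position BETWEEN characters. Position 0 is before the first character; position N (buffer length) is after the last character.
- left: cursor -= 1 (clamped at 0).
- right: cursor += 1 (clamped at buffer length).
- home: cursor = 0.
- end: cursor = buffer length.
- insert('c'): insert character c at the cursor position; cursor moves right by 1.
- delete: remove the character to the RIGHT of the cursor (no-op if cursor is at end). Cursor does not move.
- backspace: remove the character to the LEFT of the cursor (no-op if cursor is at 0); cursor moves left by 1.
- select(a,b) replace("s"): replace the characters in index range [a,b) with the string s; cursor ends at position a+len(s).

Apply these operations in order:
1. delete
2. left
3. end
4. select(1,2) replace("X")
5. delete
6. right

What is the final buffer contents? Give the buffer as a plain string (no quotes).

After op 1 (delete): buf='NPU' cursor=0
After op 2 (left): buf='NPU' cursor=0
After op 3 (end): buf='NPU' cursor=3
After op 4 (select(1,2) replace("X")): buf='NXU' cursor=2
After op 5 (delete): buf='NX' cursor=2
After op 6 (right): buf='NX' cursor=2

Answer: NX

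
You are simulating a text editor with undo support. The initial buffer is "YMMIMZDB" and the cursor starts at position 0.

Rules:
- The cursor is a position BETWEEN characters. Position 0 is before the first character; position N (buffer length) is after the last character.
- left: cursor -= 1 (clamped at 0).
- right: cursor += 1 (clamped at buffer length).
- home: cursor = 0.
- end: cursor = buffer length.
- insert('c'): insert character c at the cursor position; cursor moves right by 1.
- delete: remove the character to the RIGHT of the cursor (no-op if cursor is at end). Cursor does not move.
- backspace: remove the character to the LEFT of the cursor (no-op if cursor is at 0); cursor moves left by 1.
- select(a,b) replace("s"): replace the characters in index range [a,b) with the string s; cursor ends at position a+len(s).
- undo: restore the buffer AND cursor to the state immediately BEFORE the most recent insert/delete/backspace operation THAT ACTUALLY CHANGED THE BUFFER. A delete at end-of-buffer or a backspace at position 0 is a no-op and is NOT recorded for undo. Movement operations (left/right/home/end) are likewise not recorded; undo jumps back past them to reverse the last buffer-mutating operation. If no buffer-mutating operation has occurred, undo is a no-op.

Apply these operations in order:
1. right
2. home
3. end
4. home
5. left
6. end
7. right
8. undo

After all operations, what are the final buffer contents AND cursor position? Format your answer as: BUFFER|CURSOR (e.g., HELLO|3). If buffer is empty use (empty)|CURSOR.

Answer: YMMIMZDB|8

Derivation:
After op 1 (right): buf='YMMIMZDB' cursor=1
After op 2 (home): buf='YMMIMZDB' cursor=0
After op 3 (end): buf='YMMIMZDB' cursor=8
After op 4 (home): buf='YMMIMZDB' cursor=0
After op 5 (left): buf='YMMIMZDB' cursor=0
After op 6 (end): buf='YMMIMZDB' cursor=8
After op 7 (right): buf='YMMIMZDB' cursor=8
After op 8 (undo): buf='YMMIMZDB' cursor=8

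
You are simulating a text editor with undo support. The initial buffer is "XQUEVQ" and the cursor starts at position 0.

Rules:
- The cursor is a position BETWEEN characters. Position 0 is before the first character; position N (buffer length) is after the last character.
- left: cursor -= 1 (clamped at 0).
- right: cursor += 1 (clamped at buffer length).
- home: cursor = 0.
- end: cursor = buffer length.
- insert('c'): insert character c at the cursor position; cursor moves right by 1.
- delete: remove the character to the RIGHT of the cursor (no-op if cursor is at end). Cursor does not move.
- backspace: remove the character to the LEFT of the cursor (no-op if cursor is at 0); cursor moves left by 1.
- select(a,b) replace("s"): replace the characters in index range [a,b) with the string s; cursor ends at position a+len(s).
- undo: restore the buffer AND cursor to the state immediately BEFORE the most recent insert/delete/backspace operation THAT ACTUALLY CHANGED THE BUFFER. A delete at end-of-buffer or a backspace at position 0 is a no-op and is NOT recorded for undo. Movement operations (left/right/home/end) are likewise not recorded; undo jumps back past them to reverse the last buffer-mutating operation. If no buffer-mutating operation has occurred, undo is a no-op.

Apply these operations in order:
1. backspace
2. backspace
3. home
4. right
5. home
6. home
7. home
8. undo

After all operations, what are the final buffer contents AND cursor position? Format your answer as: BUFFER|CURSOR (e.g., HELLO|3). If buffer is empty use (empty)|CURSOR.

After op 1 (backspace): buf='XQUEVQ' cursor=0
After op 2 (backspace): buf='XQUEVQ' cursor=0
After op 3 (home): buf='XQUEVQ' cursor=0
After op 4 (right): buf='XQUEVQ' cursor=1
After op 5 (home): buf='XQUEVQ' cursor=0
After op 6 (home): buf='XQUEVQ' cursor=0
After op 7 (home): buf='XQUEVQ' cursor=0
After op 8 (undo): buf='XQUEVQ' cursor=0

Answer: XQUEVQ|0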